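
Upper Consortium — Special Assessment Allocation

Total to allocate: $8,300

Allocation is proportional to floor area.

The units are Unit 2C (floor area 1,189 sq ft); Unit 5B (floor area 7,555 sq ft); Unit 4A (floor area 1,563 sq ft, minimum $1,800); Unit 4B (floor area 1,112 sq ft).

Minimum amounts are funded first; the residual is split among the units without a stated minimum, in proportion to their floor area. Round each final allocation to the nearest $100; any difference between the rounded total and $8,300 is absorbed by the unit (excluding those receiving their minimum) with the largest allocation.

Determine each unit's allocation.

Unit 2C: $800 · Unit 5B: $5,000 · Unit 4A: $1,800 · Unit 4B: $700

Guaranteed amounts: Unit 4A $1,800. Residual $6,500.
Residual split over remaining floor area 9,856: Unit 2C 784.14 → $800; Unit 5B 4,982.50 → $5,000; Unit 4B 733.36 → $700.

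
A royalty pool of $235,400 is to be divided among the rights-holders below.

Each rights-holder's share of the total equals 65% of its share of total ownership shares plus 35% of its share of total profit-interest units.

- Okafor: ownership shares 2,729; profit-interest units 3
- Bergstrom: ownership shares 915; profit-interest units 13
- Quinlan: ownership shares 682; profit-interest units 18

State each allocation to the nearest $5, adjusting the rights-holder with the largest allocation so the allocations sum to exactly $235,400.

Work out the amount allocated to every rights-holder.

Okafor: $103,795; Bergstrom: $63,865; Quinlan: $67,740

Totals — ownership shares 4,326, profit-interest units 34.
Combined weights (65% ownership shares + 35% profit-interest units): Okafor 0.4409; Bergstrom 0.2713; Quinlan 0.2878.
Raw shares: Okafor 103,794.04; Bergstrom 63,865.48; Quinlan 67,740.48.
Rounded to nearest $5: Okafor $103,795; Bergstrom $63,865; Quinlan $67,740. Sum = $235,400.
Sum already equals the total — no adjustment.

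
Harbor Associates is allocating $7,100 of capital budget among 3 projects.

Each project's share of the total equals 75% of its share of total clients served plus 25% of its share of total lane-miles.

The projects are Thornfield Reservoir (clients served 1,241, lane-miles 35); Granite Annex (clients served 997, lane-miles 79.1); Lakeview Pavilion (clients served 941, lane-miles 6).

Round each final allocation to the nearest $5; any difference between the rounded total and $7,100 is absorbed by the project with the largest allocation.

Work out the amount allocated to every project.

Thornfield Reservoir: $2,595; Granite Annex: $2,840; Lakeview Pavilion: $1,665

Clients served total 3,179; lane-miles total 120.1.
Combined weights (75% clients served + 25% lane-miles): Thornfield Reservoir 0.3656; Granite Annex 0.3999; Lakeview Pavilion 0.2345.
Proportional shares: Thornfield Reservoir 2,596.02; Granite Annex 2,839.08; Lakeview Pavilion 1,664.90.
Rounded to nearest $5: Thornfield Reservoir $2,595; Granite Annex $2,840; Lakeview Pavilion $1,665. Sum = $7,100.
Sum already equals the total — no adjustment.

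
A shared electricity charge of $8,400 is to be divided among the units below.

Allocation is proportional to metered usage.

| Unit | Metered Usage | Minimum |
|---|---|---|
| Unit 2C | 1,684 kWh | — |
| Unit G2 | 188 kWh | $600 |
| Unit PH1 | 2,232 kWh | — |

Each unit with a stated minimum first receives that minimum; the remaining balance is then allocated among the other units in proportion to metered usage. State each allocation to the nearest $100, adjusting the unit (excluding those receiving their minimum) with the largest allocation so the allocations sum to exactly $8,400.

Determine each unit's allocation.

Guaranteed amounts: Unit G2 $600. Balance $7,800.
Balance split over remaining metered usage 3,916: Unit 2C 3,354.24 → $3,400; Unit PH1 4,445.76 → $4,400.

Unit 2C: $3,400; Unit G2: $600; Unit PH1: $4,400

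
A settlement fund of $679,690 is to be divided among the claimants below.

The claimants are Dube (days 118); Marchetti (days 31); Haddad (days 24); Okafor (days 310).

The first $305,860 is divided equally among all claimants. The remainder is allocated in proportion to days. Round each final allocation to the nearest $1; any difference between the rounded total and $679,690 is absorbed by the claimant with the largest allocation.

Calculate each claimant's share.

Dube: $167,794 · Marchetti: $100,458 · Haddad: $95,040 · Okafor: $316,398

$305,860 shared equally gives $76,465 per claimant.
Remainder $373,830 by days (total 483): Dube 91,329.07 → $91,329; Marchetti 23,993.23 → $23,993; Haddad 18,575.40 → $18,575; Okafor 239,932.30 → $239,932.
Rounding difference +$1 on remainder applied to Okafor.
Totals: Dube $76,465 + $91,329 = $167,794; Marchetti $76,465 + $23,993 = $100,458; Haddad $76,465 + $18,575 = $95,040; Okafor $76,465 + $239,933 = $316,398.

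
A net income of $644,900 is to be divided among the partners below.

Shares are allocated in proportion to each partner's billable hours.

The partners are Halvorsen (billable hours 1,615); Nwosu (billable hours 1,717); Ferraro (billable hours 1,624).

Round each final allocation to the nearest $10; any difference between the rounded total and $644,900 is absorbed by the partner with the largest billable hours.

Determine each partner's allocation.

Halvorsen: $210,150; Nwosu: $223,430; Ferraro: $211,320

Total billable hours = 4,956.
Pro-rata amounts: Halvorsen 1,615/4,956 × $644,900 = 210,152.04; Nwosu 1,717/4,956 × $644,900 = 223,424.80; Ferraro 1,624/4,956 × $644,900 = 211,323.16.
Rounded to nearest $10: Halvorsen $210,150; Nwosu $223,420; Ferraro $211,320. Sum = $644,890.
Difference $644,900 − $644,890 = +$10 applied to largest billable hours (Nwosu): Nwosu becomes $223,430.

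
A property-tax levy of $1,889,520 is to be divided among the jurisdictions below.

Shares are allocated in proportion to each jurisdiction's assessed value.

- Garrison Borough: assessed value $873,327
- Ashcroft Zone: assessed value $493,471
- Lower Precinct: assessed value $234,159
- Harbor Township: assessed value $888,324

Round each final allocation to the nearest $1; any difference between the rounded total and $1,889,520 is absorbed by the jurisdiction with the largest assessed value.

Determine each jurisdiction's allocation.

Garrison Borough: $662,910 | Ashcroft Zone: $374,575 | Lower Precinct: $177,741 | Harbor Township: $674,294

Sum of assessed value: 2,489,281.
Raw shares: Garrison Borough 873,327/2,489,281 × $1,889,520 = 662,909.83; Ashcroft Zone 493,471/2,489,281 × $1,889,520 = 374,575.36; Lower Precinct 234,159/2,489,281 × $1,889,520 = 177,741.33; Harbor Township 888,324/2,489,281 × $1,889,520 = 674,293.49.
At nearest $1: Garrison Borough $662,910; Ashcroft Zone $374,575; Lower Precinct $177,741; Harbor Township $674,293. Sum = $1,889,519.
Difference $1,889,520 − $1,889,519 = +$1 applied to largest assessed value (Harbor Township): Harbor Township becomes $674,294.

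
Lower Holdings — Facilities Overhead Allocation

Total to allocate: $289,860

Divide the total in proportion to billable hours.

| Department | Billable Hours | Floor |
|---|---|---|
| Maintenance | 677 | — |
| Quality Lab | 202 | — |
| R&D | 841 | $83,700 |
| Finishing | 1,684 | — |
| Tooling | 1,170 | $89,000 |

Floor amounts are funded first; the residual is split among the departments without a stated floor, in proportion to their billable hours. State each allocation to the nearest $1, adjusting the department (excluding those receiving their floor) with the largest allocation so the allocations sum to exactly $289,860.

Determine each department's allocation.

Fund the minimums — R&D $83,700; Tooling $89,000. Residual $117,160.
Residual split over remaining billable hours 2,563: Maintenance 30,947.06 → $30,947; Quality Lab 9,233.84 → $9,234; Finishing 76,979.10 → $76,979.

Maintenance: $30,947; Quality Lab: $9,234; R&D: $83,700; Finishing: $76,979; Tooling: $89,000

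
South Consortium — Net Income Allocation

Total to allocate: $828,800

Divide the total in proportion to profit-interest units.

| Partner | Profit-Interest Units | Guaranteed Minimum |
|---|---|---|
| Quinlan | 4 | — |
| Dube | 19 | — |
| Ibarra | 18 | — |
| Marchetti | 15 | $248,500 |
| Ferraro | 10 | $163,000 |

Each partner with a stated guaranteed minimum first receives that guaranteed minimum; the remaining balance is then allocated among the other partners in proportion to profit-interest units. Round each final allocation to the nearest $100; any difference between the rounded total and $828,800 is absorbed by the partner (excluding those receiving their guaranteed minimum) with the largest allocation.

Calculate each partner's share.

Guaranteed amounts: Marchetti $248,500; Ferraro $163,000. Remaining pool $417,300.
Remaining pool split over remaining profit-interest units 41: Quinlan 40,712.20 → $40,700; Dube 193,382.93 → $193,400; Ibarra 183,204.88 → $183,200.

Quinlan: $40,700 | Dube: $193,400 | Ibarra: $183,200 | Marchetti: $248,500 | Ferraro: $163,000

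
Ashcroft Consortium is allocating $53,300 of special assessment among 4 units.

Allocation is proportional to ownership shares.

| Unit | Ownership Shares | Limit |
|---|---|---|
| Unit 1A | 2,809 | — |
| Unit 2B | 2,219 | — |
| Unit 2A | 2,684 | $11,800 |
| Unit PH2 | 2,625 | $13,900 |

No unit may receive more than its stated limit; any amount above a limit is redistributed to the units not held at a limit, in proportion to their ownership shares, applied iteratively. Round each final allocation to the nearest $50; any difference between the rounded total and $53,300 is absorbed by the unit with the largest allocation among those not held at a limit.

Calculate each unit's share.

Sum of ownership shares: 10,337.
Unconstrained shares: Unit 1A 14,483.86; Unit 2B 11,441.69; Unit 2A 13,839.33; Unit PH2 13,535.12.
Capped: Unit 2A ($11,800); balance $41,500 reallocated over remaining ownership shares 7,653.
Capped: Unit PH2 ($13,900); balance $27,600 reallocated over remaining ownership shares 5,028.
Remaining shares: Unit 1A 15,419.33 → $15,400; Unit 2B 12,180.67 → $12,200.

Unit 1A: $15,400 · Unit 2B: $12,200 · Unit 2A: $11,800 · Unit PH2: $13,900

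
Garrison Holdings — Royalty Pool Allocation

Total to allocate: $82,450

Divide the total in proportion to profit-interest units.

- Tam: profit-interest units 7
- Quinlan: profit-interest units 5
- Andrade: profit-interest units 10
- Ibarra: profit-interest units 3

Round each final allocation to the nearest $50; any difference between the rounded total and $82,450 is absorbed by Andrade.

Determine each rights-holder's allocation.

Total profit-interest units = 25.
Proportional shares: Tam 7/25 × $82,450 = 23,086.00; Quinlan 5/25 × $82,450 = 16,490.00; Andrade 10/25 × $82,450 = 32,980.00; Ibarra 3/25 × $82,450 = 9,894.00.
After rounding ($50): Tam $23,100; Quinlan $16,500; Andrade $33,000; Ibarra $9,900. Sum = $82,500.
Difference $82,450 − $82,500 = −$50 applied to Andrade: Andrade becomes $32,950.

Tam: $23,100; Quinlan: $16,500; Andrade: $32,950; Ibarra: $9,900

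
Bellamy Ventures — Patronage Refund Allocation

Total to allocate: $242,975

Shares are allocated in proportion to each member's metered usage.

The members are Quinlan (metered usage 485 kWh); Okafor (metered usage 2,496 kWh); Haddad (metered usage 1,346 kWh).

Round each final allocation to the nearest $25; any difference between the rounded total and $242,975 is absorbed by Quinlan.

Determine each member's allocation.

Quinlan: $27,250 · Okafor: $140,150 · Haddad: $75,575

Total metered usage = 4,327.
Pro-rata amounts: Quinlan 485/4,327 × $242,975 = 27,234.31; Okafor 2,496/4,327 × $242,975 = 140,158.45; Haddad 1,346/4,327 × $242,975 = 75,582.24.
Rounded to nearest $25: Quinlan $27,225; Okafor $140,150; Haddad $75,575. Sum = $242,950.
Difference $242,975 − $242,950 = +$25 applied to Quinlan: Quinlan becomes $27,250.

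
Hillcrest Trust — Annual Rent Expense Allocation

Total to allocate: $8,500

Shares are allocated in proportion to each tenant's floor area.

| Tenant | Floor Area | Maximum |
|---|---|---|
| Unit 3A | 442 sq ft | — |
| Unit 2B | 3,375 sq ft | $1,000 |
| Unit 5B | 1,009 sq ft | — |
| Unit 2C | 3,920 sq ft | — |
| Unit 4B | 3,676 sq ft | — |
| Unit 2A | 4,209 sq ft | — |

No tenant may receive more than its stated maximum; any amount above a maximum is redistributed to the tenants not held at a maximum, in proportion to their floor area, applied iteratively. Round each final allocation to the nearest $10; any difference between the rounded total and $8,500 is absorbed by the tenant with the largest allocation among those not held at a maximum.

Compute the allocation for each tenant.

Total floor area = 16,631.
Proportional shares (ignoring caps): Unit 3A 225.90; Unit 2B 1,724.94; Unit 5B 515.69; Unit 2C 2,003.49; Unit 4B 1,878.78; Unit 2A 2,151.19.
Held at cap: Unit 2B ($1,000); residual $7,500 reallocated over remaining floor area 13,256.
Redistributed shares: Unit 3A 250.08 → $250; Unit 5B 570.87 → $570; Unit 2C 2,217.86 → $2,220; Unit 4B 2,079.81 → $2,080; Unit 2A 2,381.37 → $2,380.

Unit 3A: $250; Unit 2B: $1,000; Unit 5B: $570; Unit 2C: $2,220; Unit 4B: $2,080; Unit 2A: $2,380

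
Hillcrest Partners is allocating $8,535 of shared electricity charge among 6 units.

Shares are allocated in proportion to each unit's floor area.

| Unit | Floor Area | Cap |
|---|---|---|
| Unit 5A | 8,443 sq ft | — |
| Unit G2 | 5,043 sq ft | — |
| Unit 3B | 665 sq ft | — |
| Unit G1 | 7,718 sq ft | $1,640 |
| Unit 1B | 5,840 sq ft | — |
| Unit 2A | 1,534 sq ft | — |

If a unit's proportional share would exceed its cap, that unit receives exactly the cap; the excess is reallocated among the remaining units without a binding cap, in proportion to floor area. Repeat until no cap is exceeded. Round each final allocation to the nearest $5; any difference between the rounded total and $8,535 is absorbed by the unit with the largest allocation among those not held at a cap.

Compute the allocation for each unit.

Unit 5A: $2,705 | Unit G2: $1,615 | Unit 3B: $215 | Unit G1: $1,640 | Unit 1B: $1,870 | Unit 2A: $490

Sum of floor area: 29,243.
Unconstrained shares: Unit 5A 2,464.21; Unit G2 1,471.87; Unit 3B 194.09; Unit G1 2,252.61; Unit 1B 1,704.49; Unit 2A 447.72.
Held at cap: Unit G1 ($1,640); remaining pool $6,895 reallocated over remaining floor area 21,525.
Shares after redistribution: Unit 5A 2,704.51 → $2,705; Unit G2 1,615.40 → $1,615; Unit 3B 213.02 → $215; Unit 1B 1,870.70 → $1,870; Unit 2A 491.38 → $490.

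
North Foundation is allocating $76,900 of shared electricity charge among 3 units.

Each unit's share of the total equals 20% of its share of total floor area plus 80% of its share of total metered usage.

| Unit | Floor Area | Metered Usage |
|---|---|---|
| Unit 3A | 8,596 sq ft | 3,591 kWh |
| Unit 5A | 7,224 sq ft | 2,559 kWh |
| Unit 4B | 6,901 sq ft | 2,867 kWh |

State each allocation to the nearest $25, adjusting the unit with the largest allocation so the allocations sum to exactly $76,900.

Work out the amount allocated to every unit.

Totals — floor area 22,721, metered usage 9,017.
Combined weights (20% floor area + 80% metered usage): Unit 3A 0.3943; Unit 5A 0.2906; Unit 4B 0.3151.
Proportional shares: Unit 3A 30,318.89; Unit 5A 22,349.18; Unit 4B 24,231.92.
Rounded to nearest $25: Unit 3A $30,325; Unit 5A $22,350; Unit 4B $24,225. Sum = $76,900.
Rounded total matches; no reconciliation needed.

Unit 3A: $30,325 | Unit 5A: $22,350 | Unit 4B: $24,225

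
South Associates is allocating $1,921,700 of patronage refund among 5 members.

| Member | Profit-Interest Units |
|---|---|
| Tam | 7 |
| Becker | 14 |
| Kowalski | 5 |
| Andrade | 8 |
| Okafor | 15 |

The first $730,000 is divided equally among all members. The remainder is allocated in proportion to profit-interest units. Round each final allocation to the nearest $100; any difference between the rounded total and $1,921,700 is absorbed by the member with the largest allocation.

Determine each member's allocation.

Tam: $316,200; Becker: $486,500; Kowalski: $267,600; Andrade: $340,600; Okafor: $510,800

Equal tier: $730,000 ÷ 5 = $146,000 apiece.
Remainder $1,191,700 by profit-interest units (total 49): Tam 170,242.86 → $170,200; Becker 340,485.71 → $340,500; Kowalski 121,602.04 → $121,600; Andrade 194,563.27 → $194,600; Okafor 364,806.12 → $364,800.
Totals: Tam $146,000 + $170,200 = $316,200; Becker $146,000 + $340,500 = $486,500; Kowalski $146,000 + $121,600 = $267,600; Andrade $146,000 + $194,600 = $340,600; Okafor $146,000 + $364,800 = $510,800.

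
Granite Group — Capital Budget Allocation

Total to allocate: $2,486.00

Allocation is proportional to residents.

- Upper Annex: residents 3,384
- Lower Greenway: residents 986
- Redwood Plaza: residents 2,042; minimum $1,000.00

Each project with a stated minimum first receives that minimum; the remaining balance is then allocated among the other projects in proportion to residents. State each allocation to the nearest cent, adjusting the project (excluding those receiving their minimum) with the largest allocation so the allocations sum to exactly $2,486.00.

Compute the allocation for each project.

Upper Annex: $1,150.71 · Lower Greenway: $335.29 · Redwood Plaza: $1,000.00

Minimums first: Redwood Plaza $1,000.00. Remaining pool $1,486.00.
Remaining pool split over remaining residents 4,370: Upper Annex 1,150.7149 → $1,150.71; Lower Greenway 335.2851 → $335.29.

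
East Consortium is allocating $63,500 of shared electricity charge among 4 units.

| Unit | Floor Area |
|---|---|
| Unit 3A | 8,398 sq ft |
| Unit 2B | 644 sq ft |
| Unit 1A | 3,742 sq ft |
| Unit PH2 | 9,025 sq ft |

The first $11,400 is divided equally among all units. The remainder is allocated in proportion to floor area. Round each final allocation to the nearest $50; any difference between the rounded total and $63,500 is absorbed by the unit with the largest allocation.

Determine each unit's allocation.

Unit 3A: $22,900 · Unit 2B: $4,400 · Unit 1A: $11,800 · Unit PH2: $24,400

$11,400 shared equally gives $2,850 per unit.
Remainder $52,100 by floor area (total 21,809): Unit 3A 20,062.17 → $20,050; Unit 2B 1,538.47 → $1,550; Unit 1A 8,939.35 → $8,950; Unit PH2 21,560.02 → $21,550.
Totals: Unit 3A $2,850 + $20,050 = $22,900; Unit 2B $2,850 + $1,550 = $4,400; Unit 1A $2,850 + $8,950 = $11,800; Unit PH2 $2,850 + $21,550 = $24,400.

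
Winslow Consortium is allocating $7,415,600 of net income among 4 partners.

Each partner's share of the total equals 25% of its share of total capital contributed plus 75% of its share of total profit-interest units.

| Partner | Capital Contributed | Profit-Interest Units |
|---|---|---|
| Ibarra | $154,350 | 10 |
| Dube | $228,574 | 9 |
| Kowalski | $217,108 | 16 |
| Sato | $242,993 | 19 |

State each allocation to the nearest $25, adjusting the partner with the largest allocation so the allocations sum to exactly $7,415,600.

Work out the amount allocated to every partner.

Ibarra: $1,369,375 · Dube: $1,429,600 · Kowalski: $2,125,350 · Sato: $2,491,275

Totals — capital contributed 843,025, profit-interest units 54.
Blended shares (25% capital contributed + 75% profit-interest units): Ibarra 0.1847; Dube 0.1928; Kowalski 0.2866; Sato 0.3359.
Unrounded shares: Ibarra 1,369,376.21; Dube 1,429,608.09; Kowalski 2,125,354.27; Sato 2,491,261.42.
Rounded to nearest $25: Ibarra $1,369,375; Dube $1,429,600; Kowalski $2,125,350; Sato $2,491,250. Sum = $7,415,575.
Difference $7,415,600 − $7,415,575 = +$25 applied to largest allocation (Sato): Sato becomes $2,491,275.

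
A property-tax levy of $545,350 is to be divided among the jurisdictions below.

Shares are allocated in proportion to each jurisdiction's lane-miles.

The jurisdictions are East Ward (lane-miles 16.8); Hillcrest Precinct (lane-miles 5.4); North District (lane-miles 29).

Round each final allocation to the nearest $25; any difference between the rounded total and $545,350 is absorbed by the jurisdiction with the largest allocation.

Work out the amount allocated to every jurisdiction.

Lane-miles total: 51.2.
Unrounded shares: East Ward 16.8/51.2 × $545,350 = 178,942.97; Hillcrest Precinct 5.4/51.2 × $545,350 = 57,517.38; North District 29/51.2 × $545,350 = 308,889.65.
At nearest $25: East Ward $178,950; Hillcrest Precinct $57,525; North District $308,900. Sum = $545,375.
Difference $545,350 − $545,375 = −$25 applied to largest allocation (North District): North District becomes $308,875.

East Ward: $178,950 | Hillcrest Precinct: $57,525 | North District: $308,875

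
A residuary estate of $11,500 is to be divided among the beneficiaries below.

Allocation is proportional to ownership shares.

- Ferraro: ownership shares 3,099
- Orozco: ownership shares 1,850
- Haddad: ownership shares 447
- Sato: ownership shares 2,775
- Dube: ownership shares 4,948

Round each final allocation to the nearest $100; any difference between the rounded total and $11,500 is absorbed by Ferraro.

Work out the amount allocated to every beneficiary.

Ownership shares total: 13,119.
Unrounded shares: Ferraro 3,099/13,119 × $11,500 = 2,716.56; Orozco 1,850/13,119 × $11,500 = 1,621.69; Haddad 447/13,119 × $11,500 = 391.84; Sato 2,775/13,119 × $11,500 = 2,432.54; Dube 4,948/13,119 × $11,500 = 4,337.37.
Rounded to nearest $100: Ferraro $2,700; Orozco $1,600; Haddad $400; Sato $2,400; Dube $4,300. Sum = $11,400.
Difference $11,500 − $11,400 = +$100 applied to Ferraro: Ferraro becomes $2,800.

Ferraro: $2,800; Orozco: $1,600; Haddad: $400; Sato: $2,400; Dube: $4,300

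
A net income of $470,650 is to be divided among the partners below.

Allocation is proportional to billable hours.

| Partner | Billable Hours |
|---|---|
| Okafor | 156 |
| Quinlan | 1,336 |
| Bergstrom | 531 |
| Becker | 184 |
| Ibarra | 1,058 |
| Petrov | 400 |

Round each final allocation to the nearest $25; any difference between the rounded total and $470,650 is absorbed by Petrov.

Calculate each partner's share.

Okafor: $20,025 | Quinlan: $171,575 | Bergstrom: $68,200 | Becker: $23,625 | Ibarra: $135,875 | Petrov: $51,350

Sum of billable hours: 3,665.
Proportional shares: Okafor 156/3,665 × $470,650 = 20,033.12; Quinlan 1,336/3,665 × $470,650 = 171,565.73; Bergstrom 531/3,665 × $470,650 = 68,189.67; Becker 184/3,665 × $470,650 = 23,628.81; Ibarra 1,058/3,665 × $470,650 = 135,865.68; Petrov 400/3,665 × $470,650 = 51,366.98.
Rounded to nearest $25: Okafor $20,025; Quinlan $171,575; Bergstrom $68,200; Becker $23,625; Ibarra $135,875; Petrov $51,375. Sum = $470,675.
Difference $470,650 − $470,675 = −$25 applied to Petrov: Petrov becomes $51,350.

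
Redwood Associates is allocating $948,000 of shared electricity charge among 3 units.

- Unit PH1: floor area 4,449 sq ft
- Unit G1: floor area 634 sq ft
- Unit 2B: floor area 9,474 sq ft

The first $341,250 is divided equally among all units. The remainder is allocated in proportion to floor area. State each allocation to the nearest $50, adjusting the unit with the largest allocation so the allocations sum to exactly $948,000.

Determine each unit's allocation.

Equal tier: $341,250 ÷ 3 = $113,750 apiece.
Remainder $606,750 by floor area (total 14,557): Unit PH1 185,438.67 → $185,450; Unit G1 26,425.74 → $26,450; Unit 2B 394,885.59 → $394,900.
Rounding difference −$50 on remainder applied to Unit 2B.
Totals: Unit PH1 $113,750 + $185,450 = $299,200; Unit G1 $113,750 + $26,450 = $140,200; Unit 2B $113,750 + $394,850 = $508,600.

Unit PH1: $299,200 · Unit G1: $140,200 · Unit 2B: $508,600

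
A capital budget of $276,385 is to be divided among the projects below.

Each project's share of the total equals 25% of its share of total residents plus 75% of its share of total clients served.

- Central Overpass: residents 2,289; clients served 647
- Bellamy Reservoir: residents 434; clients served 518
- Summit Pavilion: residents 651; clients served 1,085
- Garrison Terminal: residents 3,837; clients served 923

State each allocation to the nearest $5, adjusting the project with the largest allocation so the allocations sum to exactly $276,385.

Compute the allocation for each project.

Central Overpass: $64,200 · Bellamy Reservoir: $38,000 · Summit Pavilion: $77,120 · Garrison Terminal: $97,065

Totals — residents 7,211, clients served 3,173.
Composite weights (25% residents + 75% clients served): Central Overpass 0.2323; Bellamy Reservoir 0.1375; Summit Pavilion 0.2790; Garrison Terminal 0.3512.
Unrounded shares: Central Overpass 64,201.17; Bellamy Reservoir 37,999.01; Summit Pavilion 77,119.83; Garrison Terminal 97,064.99.
Rounded to nearest $5: Central Overpass $64,200; Bellamy Reservoir $38,000; Summit Pavilion $77,120; Garrison Terminal $97,065. Sum = $276,385.
Sum already equals the total — no adjustment.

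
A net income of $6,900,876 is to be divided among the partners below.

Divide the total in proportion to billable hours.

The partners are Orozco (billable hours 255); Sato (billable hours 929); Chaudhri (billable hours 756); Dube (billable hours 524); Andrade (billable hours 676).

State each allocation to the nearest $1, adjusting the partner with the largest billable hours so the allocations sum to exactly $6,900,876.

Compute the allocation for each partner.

Combined billable hours = 255 + 929 + 756 + 524 + 676 = 3,140.
Unrounded shares: Orozco 560,421.46; Sato 2,041,692.29; Chaudhri 1,661,484.79; Dube 1,151,611.15; Andrade 1,485,666.30.
Rounded to nearest $1: Orozco $560,421; Sato $2,041,692; Chaudhri $1,661,485; Dube $1,151,611; Andrade $1,485,666. Sum = $6,900,875.
Difference $6,900,876 − $6,900,875 = +$1 applied to largest billable hours (Sato): Sato becomes $2,041,693.

Orozco: $560,421 | Sato: $2,041,693 | Chaudhri: $1,661,485 | Dube: $1,151,611 | Andrade: $1,485,666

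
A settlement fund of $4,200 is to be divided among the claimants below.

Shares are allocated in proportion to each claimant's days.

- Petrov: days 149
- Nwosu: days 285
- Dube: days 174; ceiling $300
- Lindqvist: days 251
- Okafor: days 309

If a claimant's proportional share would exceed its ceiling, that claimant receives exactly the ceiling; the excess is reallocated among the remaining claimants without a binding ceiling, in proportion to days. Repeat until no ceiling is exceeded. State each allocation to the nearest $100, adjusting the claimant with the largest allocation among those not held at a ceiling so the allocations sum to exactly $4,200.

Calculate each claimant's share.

Combined days = 1,168.
Proportional shares (ignoring caps): Petrov 535.79; Nwosu 1,024.83; Dube 625.68; Lindqvist 902.57; Okafor 1,111.13.
Cap binds for Dube ($300); remaining pool $3,900 reallocated over remaining days 994.
Redistributed shares: Petrov 584.61 → $600; Nwosu 1,118.21 → $1,100; Lindqvist 984.81 → $1,000; Okafor 1,212.37 → $1,200.

Petrov: $600 · Nwosu: $1,100 · Dube: $300 · Lindqvist: $1,000 · Okafor: $1,200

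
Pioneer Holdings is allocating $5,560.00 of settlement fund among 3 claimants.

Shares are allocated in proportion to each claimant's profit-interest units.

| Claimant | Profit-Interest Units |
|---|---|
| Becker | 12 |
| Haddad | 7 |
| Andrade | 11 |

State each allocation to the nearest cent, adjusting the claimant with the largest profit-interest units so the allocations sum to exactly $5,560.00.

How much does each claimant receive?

Becker: $2,224.00 | Haddad: $1,297.33 | Andrade: $2,038.67

Total profit-interest units = 12 + 7 + 11 = 30.
Unrounded shares: Becker 2,224.0000; Haddad 1,297.3333; Andrade 2,038.6667.
At nearest cent: Becker $2,224.00; Haddad $1,297.33; Andrade $2,038.67. Sum = $5,560.00.
No rounding difference to absorb.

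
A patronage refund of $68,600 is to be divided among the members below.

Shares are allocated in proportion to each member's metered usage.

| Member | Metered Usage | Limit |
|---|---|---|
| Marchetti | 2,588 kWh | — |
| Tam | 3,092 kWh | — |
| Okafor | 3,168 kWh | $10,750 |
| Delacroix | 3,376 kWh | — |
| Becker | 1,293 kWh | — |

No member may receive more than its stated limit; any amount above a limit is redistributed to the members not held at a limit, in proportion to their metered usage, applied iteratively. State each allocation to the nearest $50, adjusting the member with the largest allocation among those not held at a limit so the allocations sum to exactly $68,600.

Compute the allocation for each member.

Sum of metered usage: 13,517.
Unconstrained shares: Marchetti 13,134.33; Tam 15,692.18; Okafor 16,077.89; Delacroix 17,133.51; Becker 6,562.09.
Capped: Okafor ($10,750); residual $57,850 reallocated over remaining metered usage 10,349.
Remaining shares: Marchetti 14,466.69 → $14,450; Tam 17,284.01 → $17,300; Delacroix 18,871.54 → $18,850; Becker 7,227.76 → $7,250.

Marchetti: $14,450 · Tam: $17,300 · Okafor: $10,750 · Delacroix: $18,850 · Becker: $7,250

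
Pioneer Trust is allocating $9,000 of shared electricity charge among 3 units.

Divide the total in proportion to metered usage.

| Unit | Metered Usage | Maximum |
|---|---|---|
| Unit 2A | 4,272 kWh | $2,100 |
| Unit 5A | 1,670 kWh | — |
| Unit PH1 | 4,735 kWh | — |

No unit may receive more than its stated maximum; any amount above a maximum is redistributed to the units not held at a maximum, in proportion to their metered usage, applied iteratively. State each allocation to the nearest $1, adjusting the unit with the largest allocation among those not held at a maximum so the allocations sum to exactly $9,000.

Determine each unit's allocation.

Metered usage total: 10,677.
Pro-rata shares before constraints: Unit 2A 3,601.01; Unit 5A 1,407.70; Unit PH1 3,991.29.
Cap binds for Unit 2A ($2,100); balance $6,900 reallocated over remaining metered usage 6,405.
Shares after redistribution: Unit 5A 1,799.06 → $1,799; Unit PH1 5,100.94 → $5,101.

Unit 2A: $2,100 | Unit 5A: $1,799 | Unit PH1: $5,101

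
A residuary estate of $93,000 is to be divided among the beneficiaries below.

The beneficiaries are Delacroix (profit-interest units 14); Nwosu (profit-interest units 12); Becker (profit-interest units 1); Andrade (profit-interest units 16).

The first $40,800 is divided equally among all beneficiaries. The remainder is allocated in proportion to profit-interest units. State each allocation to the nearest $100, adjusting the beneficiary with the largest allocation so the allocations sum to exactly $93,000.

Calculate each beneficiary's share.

Delacroix: $27,200; Nwosu: $24,800; Becker: $11,400; Andrade: $29,600

Equal tier: $40,800 ÷ 4 = $10,200 apiece.
Remainder $52,200 by profit-interest units (total 43): Delacroix 16,995.35 → $17,000; Nwosu 14,567.44 → $14,600; Becker 1,213.95 → $1,200; Andrade 19,423.26 → $19,400.
Totals: Delacroix $10,200 + $17,000 = $27,200; Nwosu $10,200 + $14,600 = $24,800; Becker $10,200 + $1,200 = $11,400; Andrade $10,200 + $19,400 = $29,600.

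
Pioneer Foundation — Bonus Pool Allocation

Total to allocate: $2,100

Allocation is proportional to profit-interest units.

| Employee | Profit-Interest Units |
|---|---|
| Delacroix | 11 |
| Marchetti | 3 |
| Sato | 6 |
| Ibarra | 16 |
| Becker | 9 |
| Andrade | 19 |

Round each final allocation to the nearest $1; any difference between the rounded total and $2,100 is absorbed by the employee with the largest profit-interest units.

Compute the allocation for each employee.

Delacroix: $361; Marchetti: $98; Sato: $197; Ibarra: $525; Becker: $295; Andrade: $624

Combined profit-interest units = 64.
Proportional shares: Delacroix 11/64 × $2,100 = 360.94; Marchetti 3/64 × $2,100 = 98.44; Sato 6/64 × $2,100 = 196.88; Ibarra 16/64 × $2,100 = 525.00; Becker 9/64 × $2,100 = 295.31; Andrade 19/64 × $2,100 = 623.44.
After rounding ($1): Delacroix $361; Marchetti $98; Sato $197; Ibarra $525; Becker $295; Andrade $623. Sum = $2,099.
Difference $2,100 − $2,099 = +$1 applied to largest profit-interest units (Andrade): Andrade becomes $624.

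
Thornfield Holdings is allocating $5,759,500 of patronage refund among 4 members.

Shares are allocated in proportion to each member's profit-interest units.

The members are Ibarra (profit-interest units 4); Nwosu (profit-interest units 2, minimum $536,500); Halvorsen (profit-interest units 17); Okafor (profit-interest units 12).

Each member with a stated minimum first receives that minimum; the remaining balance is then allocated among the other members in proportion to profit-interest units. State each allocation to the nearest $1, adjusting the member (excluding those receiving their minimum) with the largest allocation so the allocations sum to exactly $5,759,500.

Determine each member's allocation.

Fund the minimums — Nwosu $536,500. Balance $5,223,000.
Balance split over remaining profit-interest units 33: Ibarra 633,090.91 → $633,091; Halvorsen 2,690,636.36 → $2,690,636; Okafor 1,899,272.73 → $1,899,273.

Ibarra: $633,091 | Nwosu: $536,500 | Halvorsen: $2,690,636 | Okafor: $1,899,273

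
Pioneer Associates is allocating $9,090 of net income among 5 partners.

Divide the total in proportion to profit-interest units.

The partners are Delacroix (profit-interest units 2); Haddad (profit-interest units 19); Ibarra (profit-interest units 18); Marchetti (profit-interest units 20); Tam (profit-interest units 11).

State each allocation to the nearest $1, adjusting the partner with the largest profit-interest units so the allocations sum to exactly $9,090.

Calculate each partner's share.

Delacroix: $260 · Haddad: $2,467 · Ibarra: $2,337 · Marchetti: $2,598 · Tam: $1,428

Profit-interest units total: 2 + 19 + 18 + 20 + 11 = 70.
Proportional shares: Delacroix 259.71; Haddad 2,467.29; Ibarra 2,337.43; Marchetti 2,597.14; Tam 1,428.43.
At nearest $1: Delacroix $260; Haddad $2,467; Ibarra $2,337; Marchetti $2,597; Tam $1,428. Sum = $9,089.
Difference $9,090 − $9,089 = +$1 applied to largest profit-interest units (Marchetti): Marchetti becomes $2,598.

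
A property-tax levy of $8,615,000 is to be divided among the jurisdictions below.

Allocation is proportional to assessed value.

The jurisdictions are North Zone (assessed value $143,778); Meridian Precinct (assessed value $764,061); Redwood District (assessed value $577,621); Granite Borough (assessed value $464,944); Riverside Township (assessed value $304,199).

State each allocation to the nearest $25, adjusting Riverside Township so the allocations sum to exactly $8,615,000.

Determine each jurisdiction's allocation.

Combined assessed value = 2,254,603.
Unrounded shares: North Zone 143,778/2,254,603 × $8,615,000 = 549,386.06; Meridian Precinct 764,061/2,254,603 × $8,615,000 = 2,919,531.96; Redwood District 577,621/2,254,603 × $8,615,000 = 2,207,131.33; Granite Borough 464,944/2,254,603 × $8,615,000 = 1,776,584.42; Riverside Township 304,199/2,254,603 × $8,615,000 = 1,162,366.23.
Rounded to nearest $25: North Zone $549,375; Meridian Precinct $2,919,525; Redwood District $2,207,125; Granite Borough $1,776,575; Riverside Township $1,162,375. Sum = $8,614,975.
Difference $8,615,000 − $8,614,975 = +$25 applied to Riverside Township: Riverside Township becomes $1,162,400.

North Zone: $549,375 | Meridian Precinct: $2,919,525 | Redwood District: $2,207,125 | Granite Borough: $1,776,575 | Riverside Township: $1,162,400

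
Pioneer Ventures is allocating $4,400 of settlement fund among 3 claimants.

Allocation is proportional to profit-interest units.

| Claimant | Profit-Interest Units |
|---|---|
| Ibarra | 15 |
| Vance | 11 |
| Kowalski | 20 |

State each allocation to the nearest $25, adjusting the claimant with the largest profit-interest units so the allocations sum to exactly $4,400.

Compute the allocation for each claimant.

Combined profit-interest units = 15 + 11 + 20 = 46.
Proportional shares: Ibarra 1,434.78; Vance 1,052.17; Kowalski 1,913.04.
After rounding ($25): Ibarra $1,425; Vance $1,050; Kowalski $1,925. Sum = $4,400.
No rounding difference to absorb.

Ibarra: $1,425 · Vance: $1,050 · Kowalski: $1,925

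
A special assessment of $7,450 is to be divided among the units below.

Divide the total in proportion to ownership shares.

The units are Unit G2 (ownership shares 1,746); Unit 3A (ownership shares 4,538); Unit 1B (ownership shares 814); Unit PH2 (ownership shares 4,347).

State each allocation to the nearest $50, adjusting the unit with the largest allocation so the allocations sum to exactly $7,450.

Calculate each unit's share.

Sum of ownership shares: 11,445.
Proportional shares: Unit G2 1,746/11,445 × $7,450 = 1,136.54; Unit 3A 4,538/11,445 × $7,450 = 2,953.96; Unit 1B 814/11,445 × $7,450 = 529.86; Unit PH2 4,347/11,445 × $7,450 = 2,829.63.
Rounded to nearest $50: Unit G2 $1,150; Unit 3A $2,950; Unit 1B $550; Unit PH2 $2,850. Sum = $7,500.
Difference $7,450 − $7,500 = −$50 applied to largest allocation (Unit 3A): Unit 3A becomes $2,900.

Unit G2: $1,150 · Unit 3A: $2,900 · Unit 1B: $550 · Unit PH2: $2,850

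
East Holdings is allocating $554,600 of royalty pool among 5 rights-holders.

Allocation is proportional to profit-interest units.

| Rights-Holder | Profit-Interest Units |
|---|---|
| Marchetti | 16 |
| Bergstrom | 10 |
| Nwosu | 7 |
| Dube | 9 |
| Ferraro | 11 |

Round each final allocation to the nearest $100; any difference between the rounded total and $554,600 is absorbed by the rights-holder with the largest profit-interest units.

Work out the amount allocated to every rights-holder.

Marchetti: $167,500 | Bergstrom: $104,600 | Nwosu: $73,200 | Dube: $94,200 | Ferraro: $115,100

Sum of profit-interest units: 16 + 10 + 7 + 9 + 11 = 53.
Proportional shares: Marchetti 167,426.42; Bergstrom 104,641.51; Nwosu 73,249.06; Dube 94,177.36; Ferraro 115,105.66.
At nearest $100: Marchetti $167,400; Bergstrom $104,600; Nwosu $73,200; Dube $94,200; Ferraro $115,100. Sum = $554,500.
Difference $554,600 − $554,500 = +$100 applied to largest profit-interest units (Marchetti): Marchetti becomes $167,500.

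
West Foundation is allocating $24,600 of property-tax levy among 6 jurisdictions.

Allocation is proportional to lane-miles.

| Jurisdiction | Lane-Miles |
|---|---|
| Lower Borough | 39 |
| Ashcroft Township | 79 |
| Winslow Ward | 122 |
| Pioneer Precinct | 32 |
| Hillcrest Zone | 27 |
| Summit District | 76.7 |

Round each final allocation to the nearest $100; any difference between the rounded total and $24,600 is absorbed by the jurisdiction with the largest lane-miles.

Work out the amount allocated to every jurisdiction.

Lower Borough: $2,600 · Ashcroft Township: $5,200 · Winslow Ward: $7,900 · Pioneer Precinct: $2,100 · Hillcrest Zone: $1,800 · Summit District: $5,000

Total lane-miles = 39 + 79 + 122 + 32 + 27 + 76.7 = 375.7.
Pro-rata amounts: Lower Borough 2,553.63; Ashcroft Township 5,172.74; Winslow Ward 7,988.29; Pioneer Precinct 2,095.29; Hillcrest Zone 1,767.90; Summit District 5,022.15.
At nearest $100: Lower Borough $2,600; Ashcroft Township $5,200; Winslow Ward $8,000; Pioneer Precinct $2,100; Hillcrest Zone $1,800; Summit District $5,000. Sum = $24,700.
Difference $24,600 − $24,700 = −$100 applied to largest lane-miles (Winslow Ward): Winslow Ward becomes $7,900.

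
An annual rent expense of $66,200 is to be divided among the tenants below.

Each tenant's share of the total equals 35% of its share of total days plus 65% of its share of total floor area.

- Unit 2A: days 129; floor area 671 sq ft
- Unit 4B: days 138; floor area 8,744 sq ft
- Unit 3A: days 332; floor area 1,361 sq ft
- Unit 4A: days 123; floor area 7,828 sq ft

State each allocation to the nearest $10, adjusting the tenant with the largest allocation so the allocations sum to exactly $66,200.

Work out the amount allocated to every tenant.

Unit 2A: $5,690 · Unit 4B: $24,660 · Unit 3A: $13,800 · Unit 4A: $22,050

Days total 722; floor area total 18,604.
Composite weights (35% days + 65% floor area): Unit 2A 0.0860; Unit 4B 0.3724; Unit 3A 0.2085; Unit 4A 0.3331.
Raw shares: Unit 2A 5,691.78; Unit 4B 24,652.99; Unit 3A 13,802.27; Unit 4A 22,052.97.
After rounding ($10): Unit 2A $5,690; Unit 4B $24,650; Unit 3A $13,800; Unit 4A $22,050. Sum = $66,190.
Difference $66,200 − $66,190 = +$10 applied to largest allocation (Unit 4B): Unit 4B becomes $24,660.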